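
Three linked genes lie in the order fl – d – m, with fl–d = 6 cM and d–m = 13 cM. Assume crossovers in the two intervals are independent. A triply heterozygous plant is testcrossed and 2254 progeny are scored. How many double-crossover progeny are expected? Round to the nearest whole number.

Map distances give recombination frequencies of 0.060 and 0.130 for the two intervals.
With no interference, expected double-crossover frequency = 0.060 × 0.130 = 0.00780.
Expected number = 0.00780 × 2254 = 17.58 ≈ 18.

18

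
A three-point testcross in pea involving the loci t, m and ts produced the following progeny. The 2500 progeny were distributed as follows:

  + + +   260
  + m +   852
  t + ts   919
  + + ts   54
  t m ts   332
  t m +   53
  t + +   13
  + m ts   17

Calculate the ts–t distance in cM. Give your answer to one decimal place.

The two most frequent reciprocal classes, t + ts and + m +, are the parental types, so the F1 was t + ts / + m +.
The two rarest classes, t + + and + m ts, are the double crossovers. Comparing them with the parentals, only the ts allele has switched, so ts is the middle locus and the order is m – ts – t.
Crossovers in the ts–t interval produce the single-crossover classes + + ts and t m + (54 + 53 = 107) plus the double crossovers (30).
RF(ts–t) = (107 + 30) / 2500 = 137/2500 = 0.0548 → 5.5 cM.

5.5 cM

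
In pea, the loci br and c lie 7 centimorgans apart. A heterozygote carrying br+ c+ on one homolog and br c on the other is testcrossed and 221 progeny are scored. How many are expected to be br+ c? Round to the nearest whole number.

A map distance of 7 centimorgans corresponds to a recombination frequency of 0.070.
The F1 is br+ c+ / br c, so br+ c is a recombinant gamete class with expected frequency r/2 = 0.070/2 = 0.0350.
Expected number = 0.0350 × 221 = 7.74 ≈ 8.

8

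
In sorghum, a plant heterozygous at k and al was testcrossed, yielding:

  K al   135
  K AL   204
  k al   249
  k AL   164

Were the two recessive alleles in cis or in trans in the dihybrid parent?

The two most frequent classes are K AL (204) and k al (249); these are the parental (non-recombinant) types.
So the F1 carried K AL on one chromosome and k al on the other — the recessive alleles are on the same chromosome (cis / coupling).

cis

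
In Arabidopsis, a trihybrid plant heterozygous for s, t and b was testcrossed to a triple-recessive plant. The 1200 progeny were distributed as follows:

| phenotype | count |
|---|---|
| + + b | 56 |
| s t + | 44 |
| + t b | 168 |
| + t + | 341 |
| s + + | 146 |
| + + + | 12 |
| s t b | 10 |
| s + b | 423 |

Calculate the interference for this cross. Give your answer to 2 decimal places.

The two most frequent reciprocal classes, s + b and + t +, are the parental types, so the F1 was s + b / + t +.
The two rarest classes, s t b and + + +, are the double crossovers. Comparing them with the parentals, only the t allele has switched, so t is the middle locus and the order is s – t – b.
s–t: (100 + 22)/1200 = 0.1017; t–b: (314 + 22)/1200 = 0.2800.
Expected DCO frequency = 0.1017 × 0.2800 ≈ 0.02848; observed = 22/1200 ≈ 0.01833.
Coefficient of coincidence = 0.01833/0.02848 ≈ 0.64; interference = 1 − 0.64 = 0.36.

0.36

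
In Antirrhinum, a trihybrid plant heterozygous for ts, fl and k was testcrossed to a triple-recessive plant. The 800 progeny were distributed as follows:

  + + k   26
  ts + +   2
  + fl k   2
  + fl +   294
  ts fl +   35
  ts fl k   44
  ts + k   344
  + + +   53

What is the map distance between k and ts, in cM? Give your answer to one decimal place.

The two most frequent reciprocal classes, ts + k and + fl +, are the parental types, so the F1 was ts + k / + fl +.
The two rarest classes, ts + + and + fl k, are the double crossovers. Comparing them with the parentals, only the k allele has switched, so k is the middle locus and the order is fl – k – ts.
Crossovers in the k–ts interval produce the single-crossover classes + + k and ts fl + (26 + 35 = 61) plus the double crossovers (4).
RF(k–ts) = (61 + 4) / 800 = 65/800 = 0.0813 → 8.1 cM.

8.1 cM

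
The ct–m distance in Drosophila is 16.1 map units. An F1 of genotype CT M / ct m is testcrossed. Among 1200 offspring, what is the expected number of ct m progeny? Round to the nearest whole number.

A map distance of 16.1 map units corresponds to a recombination frequency of 0.161.
The F1 is CT M / ct m, so ct m is a parental gamete class with expected frequency (1 − r)/2 = 0.839/2 = 0.4195.
Expected number = 0.4195 × 1200 = 503.40 ≈ 503.

503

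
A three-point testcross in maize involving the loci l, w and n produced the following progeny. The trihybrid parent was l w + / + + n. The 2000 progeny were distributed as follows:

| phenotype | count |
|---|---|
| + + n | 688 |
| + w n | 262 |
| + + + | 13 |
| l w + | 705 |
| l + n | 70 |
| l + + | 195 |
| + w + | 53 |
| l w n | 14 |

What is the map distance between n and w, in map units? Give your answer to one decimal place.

24.2 map units

The two rarest classes, l w n and + + +, are the double crossovers. Comparing them with the parentals, only the n allele has switched, so n is the middle locus and the order is w – n – l.
Crossovers in the w–n interval produce the single-crossover classes l + + and + w n (195 + 262 = 457) plus the double crossovers (27).
RF(w–n) = (457 + 27) / 2000 = 484/2000 = 0.2420 → 24.2 map units.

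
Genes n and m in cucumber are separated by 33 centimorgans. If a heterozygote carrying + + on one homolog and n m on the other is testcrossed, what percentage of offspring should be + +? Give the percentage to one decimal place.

33.5%

A map distance of 33 centimorgans corresponds to a recombination frequency of 0.330.
The F1 is + + / n m, so + + is a parental gamete class with expected frequency (1 − r)/2 = 0.670/2 = 0.3350.
That is 0.3350 = 33.5% of the progeny.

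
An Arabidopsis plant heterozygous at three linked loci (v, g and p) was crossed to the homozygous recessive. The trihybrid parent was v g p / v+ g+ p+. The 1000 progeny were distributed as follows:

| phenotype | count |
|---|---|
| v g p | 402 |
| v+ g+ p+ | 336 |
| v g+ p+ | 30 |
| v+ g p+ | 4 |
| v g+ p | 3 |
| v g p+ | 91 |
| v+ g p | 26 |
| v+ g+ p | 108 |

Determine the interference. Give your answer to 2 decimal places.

The two rarest classes, v g+ p and v+ g p+, are the double crossovers. Comparing them with the parentals, only the g allele has switched, so g is the middle locus and the order is p – g – v.
p–g: (199 + 7)/1000 = 0.2060; g–v: (56 + 7)/1000 = 0.0630.
Expected DCO frequency = 0.2060 × 0.0630 ≈ 0.01298; observed = 7/1000 ≈ 0.00700.
Coefficient of coincidence = 0.00700/0.01298 ≈ 0.54; interference = 1 − 0.54 = 0.46.

0.46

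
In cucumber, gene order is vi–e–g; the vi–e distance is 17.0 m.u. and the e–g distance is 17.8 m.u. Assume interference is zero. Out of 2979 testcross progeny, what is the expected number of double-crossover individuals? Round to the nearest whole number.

90

Map distances give recombination frequencies of 0.170 and 0.178 for the two intervals.
With no interference, expected double-crossover frequency = 0.170 × 0.178 = 0.03026.
Expected number = 0.03026 × 2979 = 90.14 ≈ 90.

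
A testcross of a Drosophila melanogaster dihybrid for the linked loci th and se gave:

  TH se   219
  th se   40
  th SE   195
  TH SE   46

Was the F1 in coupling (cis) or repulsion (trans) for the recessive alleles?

trans

The two most frequent classes are TH se (219) and th SE (195); these are the parental (non-recombinant) types.
So the F1 carried TH se on one chromosome and th SE on the other — the recessive alleles are on opposite chromosomes (trans / repulsion).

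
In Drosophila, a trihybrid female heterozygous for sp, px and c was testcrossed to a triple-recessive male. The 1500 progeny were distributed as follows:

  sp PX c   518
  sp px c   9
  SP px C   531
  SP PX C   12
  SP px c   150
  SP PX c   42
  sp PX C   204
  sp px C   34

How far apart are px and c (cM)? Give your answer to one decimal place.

25.0 cM

The two most frequent reciprocal classes, sp PX c and SP px C, are the parental types, so the F1 was sp PX c / SP px C.
The two rarest classes, sp px c and SP PX C, are the double crossovers. Comparing them with the parentals, only the px allele has switched, so px is the middle locus and the order is sp – px – c.
Crossovers in the px–c interval produce the single-crossover classes sp PX C and SP px c (204 + 150 = 354) plus the double crossovers (21).
RF(px–c) = (354 + 21) / 1500 = 375/1500 = 0.2500 → 25.0 cM.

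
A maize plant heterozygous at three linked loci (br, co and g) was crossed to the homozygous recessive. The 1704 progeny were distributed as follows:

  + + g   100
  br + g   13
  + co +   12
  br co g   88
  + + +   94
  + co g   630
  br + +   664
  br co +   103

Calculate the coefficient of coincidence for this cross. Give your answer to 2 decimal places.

0.90

The two most frequent reciprocal classes, + co g and br + +, are the parental types, so the F1 was + co g / br + +.
The two rarest classes, + co + and br + g, are the double crossovers. Comparing them with the parentals, only the g allele has switched, so g is the middle locus and the order is co – g – br.
co–g: (203 + 25)/1704 = 0.1338; g–br: (182 + 25)/1704 = 0.1215.
Expected DCO frequency = 0.1338 × 0.1215 ≈ 0.01626; observed = 25/1704 ≈ 0.01467.
Coefficient of coincidence = 0.01467/0.01626 ≈ 0.90.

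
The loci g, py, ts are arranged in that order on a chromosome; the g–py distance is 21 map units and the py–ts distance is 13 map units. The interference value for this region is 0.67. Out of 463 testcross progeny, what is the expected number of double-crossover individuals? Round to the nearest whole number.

4

Map distances give recombination frequencies of 0.210 and 0.130 for the two intervals.
With interference 0.67 (so coincidence = 0.33), expected double-crossover frequency = 0.210 × 0.130 × 0.33 = 0.00901.
Expected number = 0.00901 × 463 = 4.17 ≈ 4.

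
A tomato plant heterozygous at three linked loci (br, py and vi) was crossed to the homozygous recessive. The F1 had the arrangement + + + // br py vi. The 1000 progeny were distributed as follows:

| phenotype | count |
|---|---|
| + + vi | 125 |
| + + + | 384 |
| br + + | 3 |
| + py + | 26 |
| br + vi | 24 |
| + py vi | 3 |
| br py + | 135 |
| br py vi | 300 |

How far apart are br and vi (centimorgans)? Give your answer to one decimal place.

The two rarest classes, br + + and + py vi, are the double crossovers. Comparing them with the parentals, only the br allele has switched, so br is the middle locus and the order is py – br – vi.
Crossovers in the br–vi interval produce the single-crossover classes + + vi and br py + (125 + 135 = 260) plus the double crossovers (6).
RF(br–vi) = (260 + 6) / 1000 = 266/1000 = 0.2660 → 26.6 centimorgans.

26.6 centimorgans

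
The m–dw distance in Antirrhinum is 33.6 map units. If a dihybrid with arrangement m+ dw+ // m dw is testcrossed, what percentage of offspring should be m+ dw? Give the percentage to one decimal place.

16.8%

A map distance of 33.6 map units corresponds to a recombination frequency of 0.336.
The F1 is m+ dw+ / m dw, so m+ dw is a recombinant gamete class with expected frequency r/2 = 0.336/2 = 0.1680.
That is 0.1680 = 16.8% of the progeny.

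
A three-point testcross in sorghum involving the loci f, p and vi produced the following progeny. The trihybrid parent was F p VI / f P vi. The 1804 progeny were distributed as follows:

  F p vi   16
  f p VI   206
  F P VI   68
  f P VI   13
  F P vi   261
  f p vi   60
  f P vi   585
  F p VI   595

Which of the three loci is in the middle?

vi

The two rarest classes, F p vi and f P VI, are the double crossovers. Comparing them with the parentals, only the vi allele has switched, so vi is the middle locus and the order is f – vi – p.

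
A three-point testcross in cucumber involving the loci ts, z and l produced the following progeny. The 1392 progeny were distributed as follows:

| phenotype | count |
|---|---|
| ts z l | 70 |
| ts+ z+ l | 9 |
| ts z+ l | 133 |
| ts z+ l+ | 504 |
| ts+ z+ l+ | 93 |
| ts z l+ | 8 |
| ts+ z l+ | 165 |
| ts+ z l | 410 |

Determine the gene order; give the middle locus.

z

The two most frequent reciprocal classes, ts+ z l and ts z+ l+, are the parental types, so the F1 was ts+ z l / ts z+ l+.
The two rarest classes, ts+ z+ l and ts z l+, are the double crossovers. Comparing them with the parentals, only the z allele has switched, so z is the middle locus and the order is l – z – ts.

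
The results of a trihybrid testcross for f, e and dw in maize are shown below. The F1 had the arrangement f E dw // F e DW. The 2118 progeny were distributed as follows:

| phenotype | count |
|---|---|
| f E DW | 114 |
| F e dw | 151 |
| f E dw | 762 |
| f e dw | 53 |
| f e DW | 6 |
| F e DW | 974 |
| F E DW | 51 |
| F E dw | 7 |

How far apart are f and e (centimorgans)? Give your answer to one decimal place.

5.5 centimorgans

The two rarest classes, F E dw and f e DW, are the double crossovers. Comparing them with the parentals, only the f allele has switched, so f is the middle locus and the order is dw – f – e.
Crossovers in the f–e interval produce the single-crossover classes f e dw and F E DW (53 + 51 = 104) plus the double crossovers (13).
RF(f–e) = (104 + 13) / 2118 = 117/2118 = 0.0552 → 5.5 centimorgans.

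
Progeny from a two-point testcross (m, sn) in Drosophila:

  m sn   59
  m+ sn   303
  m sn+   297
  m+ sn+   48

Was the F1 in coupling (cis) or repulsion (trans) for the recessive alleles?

trans

The two most frequent classes are m+ sn (303) and m sn+ (297); these are the parental (non-recombinant) types.
So the F1 carried m+ sn on one chromosome and m sn+ on the other — the recessive alleles are on opposite chromosomes (trans / repulsion).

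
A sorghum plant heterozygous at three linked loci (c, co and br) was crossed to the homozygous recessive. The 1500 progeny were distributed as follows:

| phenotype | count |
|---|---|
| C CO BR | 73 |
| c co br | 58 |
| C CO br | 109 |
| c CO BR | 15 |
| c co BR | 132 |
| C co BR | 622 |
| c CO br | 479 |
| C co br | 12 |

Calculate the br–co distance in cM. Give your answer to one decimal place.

The two most frequent reciprocal classes, C co BR and c CO br, are the parental types, so the F1 was C co BR / c CO br.
The two rarest classes, C co br and c CO BR, are the double crossovers. Comparing them with the parentals, only the br allele has switched, so br is the middle locus and the order is c – br – co.
Crossovers in the br–co interval produce the single-crossover classes C CO BR and c co br (73 + 58 = 131) plus the double crossovers (27).
RF(br–co) = (131 + 27) / 1500 = 158/1500 = 0.1053 → 10.5 cM.

10.5 cM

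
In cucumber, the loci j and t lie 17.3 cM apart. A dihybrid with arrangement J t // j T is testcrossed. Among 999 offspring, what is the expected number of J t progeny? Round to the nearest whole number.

413

A map distance of 17.3 cM corresponds to a recombination frequency of 0.173.
The F1 is J t / j T, so J t is a parental gamete class with expected frequency (1 − r)/2 = 0.827/2 = 0.4135.
Expected number = 0.4135 × 999 = 413.09 ≈ 413.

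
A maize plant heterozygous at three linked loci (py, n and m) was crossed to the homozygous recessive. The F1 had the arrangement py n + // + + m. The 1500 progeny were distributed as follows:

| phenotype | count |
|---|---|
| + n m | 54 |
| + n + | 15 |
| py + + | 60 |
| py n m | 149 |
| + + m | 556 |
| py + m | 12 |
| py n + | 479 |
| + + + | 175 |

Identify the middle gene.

py

The two rarest classes, + n + and py + m, are the double crossovers. Comparing them with the parentals, only the py allele has switched, so py is the middle locus and the order is m – py – n.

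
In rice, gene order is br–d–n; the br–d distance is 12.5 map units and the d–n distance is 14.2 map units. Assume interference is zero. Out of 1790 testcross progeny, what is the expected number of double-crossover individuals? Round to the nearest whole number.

Map distances give recombination frequencies of 0.125 and 0.142 for the two intervals.
With no interference, expected double-crossover frequency = 0.125 × 0.142 = 0.01775.
Expected number = 0.01775 × 1790 = 31.77 ≈ 32.

32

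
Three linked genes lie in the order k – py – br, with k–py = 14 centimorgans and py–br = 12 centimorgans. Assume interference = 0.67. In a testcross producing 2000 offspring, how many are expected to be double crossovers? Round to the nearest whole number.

11

Map distances give recombination frequencies of 0.140 and 0.120 for the two intervals.
With interference 0.67 (so coincidence = 0.33), expected double-crossover frequency = 0.140 × 0.120 × 0.33 = 0.00554.
Expected number = 0.00554 × 2000 = 11.09 ≈ 11.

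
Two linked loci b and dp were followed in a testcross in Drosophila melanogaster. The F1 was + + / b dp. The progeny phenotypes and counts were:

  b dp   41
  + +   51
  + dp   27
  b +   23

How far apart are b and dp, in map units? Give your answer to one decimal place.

The recombinant classes are + dp and b +: 27 + 23 = 50.
Recombination frequency = 50/142 = 0.3521 ≈ 35.2%, i.e. 35.2 map units.

35.2 map units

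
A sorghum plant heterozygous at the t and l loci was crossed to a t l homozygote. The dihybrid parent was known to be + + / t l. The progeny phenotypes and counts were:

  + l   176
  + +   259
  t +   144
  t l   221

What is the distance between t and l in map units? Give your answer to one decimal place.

The recombinant classes are + l and t +: 176 + 144 = 320.
Recombination frequency = 320/800 = 0.4000 ≈ 40.0%, i.e. 40.0 map units.

40.0 map units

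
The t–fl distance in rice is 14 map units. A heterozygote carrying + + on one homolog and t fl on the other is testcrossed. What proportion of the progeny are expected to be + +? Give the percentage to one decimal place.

A map distance of 14 map units corresponds to a recombination frequency of 0.140.
The F1 is + + / t fl, so + + is a parental gamete class with expected frequency (1 − r)/2 = 0.860/2 = 0.4300.
That is 0.4300 = 43.0% of the progeny.

43.0%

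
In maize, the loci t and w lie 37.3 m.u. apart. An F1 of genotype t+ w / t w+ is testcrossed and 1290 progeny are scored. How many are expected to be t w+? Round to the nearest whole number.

A map distance of 37.3 m.u. corresponds to a recombination frequency of 0.373.
The F1 is t+ w / t w+, so t w+ is a parental gamete class with expected frequency (1 − r)/2 = 0.627/2 = 0.3135.
Expected number = 0.3135 × 1290 = 404.42 ≈ 404.

404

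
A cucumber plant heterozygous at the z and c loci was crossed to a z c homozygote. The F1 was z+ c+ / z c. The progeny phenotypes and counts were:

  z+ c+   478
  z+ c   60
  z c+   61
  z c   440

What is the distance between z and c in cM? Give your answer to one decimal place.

The recombinant classes are z+ c and z c+: 60 + 61 = 121.
Recombination frequency = 121/1039 = 0.1165 ≈ 11.6%, i.e. 11.6 cM.

11.6 cM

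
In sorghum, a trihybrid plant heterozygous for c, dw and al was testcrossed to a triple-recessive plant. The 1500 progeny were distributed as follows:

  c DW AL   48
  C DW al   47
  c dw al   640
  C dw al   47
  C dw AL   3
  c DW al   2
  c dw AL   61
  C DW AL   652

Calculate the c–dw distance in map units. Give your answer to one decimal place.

6.7 map units

The two most frequent reciprocal classes, C DW AL and c dw al, are the parental types, so the F1 was C DW AL / c dw al.
The two rarest classes, C dw AL and c DW al, are the double crossovers. Comparing them with the parentals, only the dw allele has switched, so dw is the middle locus and the order is al – dw – c.
Crossovers in the dw–c interval produce the single-crossover classes c DW AL and C dw al (48 + 47 = 95) plus the double crossovers (5).
RF(dw–c) = (95 + 5) / 1500 = 100/1500 = 0.0667 → 6.7 map units.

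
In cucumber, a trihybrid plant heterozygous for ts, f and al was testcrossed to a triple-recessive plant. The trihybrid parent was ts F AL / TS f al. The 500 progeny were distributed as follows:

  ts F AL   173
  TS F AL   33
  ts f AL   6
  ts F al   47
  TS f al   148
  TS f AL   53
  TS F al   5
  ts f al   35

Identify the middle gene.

The two rarest classes, ts f AL and TS F al, are the double crossovers. Comparing them with the parentals, only the f allele has switched, so f is the middle locus and the order is al – f – ts.

f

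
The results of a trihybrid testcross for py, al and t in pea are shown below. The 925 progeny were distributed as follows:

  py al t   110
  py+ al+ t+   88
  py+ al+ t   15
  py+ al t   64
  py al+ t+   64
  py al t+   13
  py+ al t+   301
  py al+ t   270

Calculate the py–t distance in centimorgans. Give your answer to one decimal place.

The two most frequent reciprocal classes, py+ al t+ and py al+ t, are the parental types, so the F1 was py+ al t+ / py al+ t.
The two rarest classes, py al t+ and py+ al+ t, are the double crossovers. Comparing them with the parentals, only the py allele has switched, so py is the middle locus and the order is al – py – t.
Crossovers in the py–t interval produce the single-crossover classes py+ al t and py al+ t+ (64 + 64 = 128) plus the double crossovers (28).
RF(py–t) = (128 + 28) / 925 = 156/925 = 0.1686 → 16.9 centimorgans.

16.9 centimorgans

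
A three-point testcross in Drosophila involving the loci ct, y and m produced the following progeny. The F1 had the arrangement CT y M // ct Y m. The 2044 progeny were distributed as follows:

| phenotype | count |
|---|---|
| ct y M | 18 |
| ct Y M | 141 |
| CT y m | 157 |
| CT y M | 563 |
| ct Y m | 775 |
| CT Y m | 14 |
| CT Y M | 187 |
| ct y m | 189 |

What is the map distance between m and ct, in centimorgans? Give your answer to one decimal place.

16.1 centimorgans

The two rarest classes, ct y M and CT Y m, are the double crossovers. Comparing them with the parentals, only the ct allele has switched, so ct is the middle locus and the order is y – ct – m.
Crossovers in the ct–m interval produce the single-crossover classes CT y m and ct Y M (157 + 141 = 298) plus the double crossovers (32).
RF(ct–m) = (298 + 32) / 2044 = 330/2044 = 0.1614 → 16.1 centimorgans.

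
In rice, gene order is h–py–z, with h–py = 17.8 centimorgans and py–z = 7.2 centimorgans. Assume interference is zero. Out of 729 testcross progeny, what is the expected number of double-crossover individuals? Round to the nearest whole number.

Map distances give recombination frequencies of 0.178 and 0.072 for the two intervals.
With no interference, expected double-crossover frequency = 0.178 × 0.072 = 0.01282.
Expected number = 0.01282 × 729 = 9.34 ≈ 9.

9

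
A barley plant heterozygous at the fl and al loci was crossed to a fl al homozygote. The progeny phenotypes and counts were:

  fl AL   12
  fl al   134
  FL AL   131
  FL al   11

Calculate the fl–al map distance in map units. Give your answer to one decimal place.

8.0 map units

The two most frequent classes, FL AL (131) and fl al (134), are the parental types, so the F1 was FL AL / fl al.
The recombinant classes are FL al and fl AL: 11 + 12 = 23.
Recombination frequency = 23/288 = 0.0799 ≈ 8.0%, i.e. 8.0 map units.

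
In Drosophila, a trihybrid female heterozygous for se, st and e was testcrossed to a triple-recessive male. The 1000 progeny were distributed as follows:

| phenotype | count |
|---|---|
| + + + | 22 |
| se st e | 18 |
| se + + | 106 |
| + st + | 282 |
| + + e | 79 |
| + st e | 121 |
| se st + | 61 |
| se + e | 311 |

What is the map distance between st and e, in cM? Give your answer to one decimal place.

26.7 cM

The two most frequent reciprocal classes, se + e and + st +, are the parental types, so the F1 was se + e / + st +.
The two rarest classes, se st e and + + +, are the double crossovers. Comparing them with the parentals, only the st allele has switched, so st is the middle locus and the order is e – st – se.
Crossovers in the e–st interval produce the single-crossover classes se + + and + st e (106 + 121 = 227) plus the double crossovers (40).
RF(e–st) = (227 + 40) / 1000 = 267/1000 = 0.2670 → 26.7 cM.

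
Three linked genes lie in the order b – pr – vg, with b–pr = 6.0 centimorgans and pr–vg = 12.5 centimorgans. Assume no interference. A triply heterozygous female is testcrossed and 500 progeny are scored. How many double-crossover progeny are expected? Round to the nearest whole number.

Map distances give recombination frequencies of 0.060 and 0.125 for the two intervals.
With no interference, expected double-crossover frequency = 0.060 × 0.125 = 0.00750.
Expected number = 0.00750 × 500 = 3.75 ≈ 4.

4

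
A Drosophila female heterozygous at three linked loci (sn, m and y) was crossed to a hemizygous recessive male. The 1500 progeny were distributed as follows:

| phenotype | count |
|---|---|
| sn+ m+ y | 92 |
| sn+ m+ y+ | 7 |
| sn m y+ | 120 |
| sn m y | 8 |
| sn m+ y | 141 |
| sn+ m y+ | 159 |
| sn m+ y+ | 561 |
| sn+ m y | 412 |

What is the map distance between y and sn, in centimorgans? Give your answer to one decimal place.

21.0 centimorgans

The two most frequent reciprocal classes, sn+ m y and sn m+ y+, are the parental types, so the F1 was sn+ m y / sn m+ y+.
The two rarest classes, sn m y and sn+ m+ y+, are the double crossovers. Comparing them with the parentals, only the sn allele has switched, so sn is the middle locus and the order is m – sn – y.
Crossovers in the sn–y interval produce the single-crossover classes sn+ m y+ and sn m+ y (159 + 141 = 300) plus the double crossovers (15).
RF(sn–y) = (300 + 15) / 1500 = 315/1500 = 0.2100 → 21.0 centimorgans.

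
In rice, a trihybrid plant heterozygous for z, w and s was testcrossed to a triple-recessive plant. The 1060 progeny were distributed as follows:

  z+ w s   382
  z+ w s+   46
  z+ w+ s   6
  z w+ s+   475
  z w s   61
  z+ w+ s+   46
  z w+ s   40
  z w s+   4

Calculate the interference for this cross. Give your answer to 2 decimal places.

0.06

The two most frequent reciprocal classes, z+ w s and z w+ s+, are the parental types, so the F1 was z+ w s / z w+ s+.
The two rarest classes, z+ w+ s and z w s+, are the double crossovers. Comparing them with the parentals, only the w allele has switched, so w is the middle locus and the order is z – w – s.
z–w: (107 + 10)/1060 = 0.1104; w–s: (86 + 10)/1060 = 0.0906.
Expected DCO frequency = 0.1104 × 0.0906 ≈ 0.01000; observed = 10/1060 ≈ 0.00943.
Coefficient of coincidence = 0.00943/0.01000 ≈ 0.94; interference = 1 − 0.94 = 0.06.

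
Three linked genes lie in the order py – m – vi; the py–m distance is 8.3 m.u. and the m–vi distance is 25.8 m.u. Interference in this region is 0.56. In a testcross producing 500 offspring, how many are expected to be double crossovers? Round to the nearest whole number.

Map distances give recombination frequencies of 0.083 and 0.258 for the two intervals.
With interference 0.56 (so coincidence = 0.44), expected double-crossover frequency = 0.083 × 0.258 × 0.44 = 0.00942.
Expected number = 0.00942 × 500 = 4.71 ≈ 5.

5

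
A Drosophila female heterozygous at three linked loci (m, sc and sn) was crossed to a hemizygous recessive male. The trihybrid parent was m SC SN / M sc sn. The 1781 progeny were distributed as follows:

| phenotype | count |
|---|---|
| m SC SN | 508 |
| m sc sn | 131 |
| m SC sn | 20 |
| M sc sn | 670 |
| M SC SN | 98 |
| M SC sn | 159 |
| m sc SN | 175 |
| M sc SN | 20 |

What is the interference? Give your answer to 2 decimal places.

0.29

The two rarest classes, m SC sn and M sc SN, are the double crossovers. Comparing them with the parentals, only the sn allele has switched, so sn is the middle locus and the order is m – sn – sc.
m–sn: (229 + 40)/1781 = 0.1510; sn–sc: (334 + 40)/1781 = 0.2100.
Expected DCO frequency = 0.1510 × 0.2100 ≈ 0.03171; observed = 40/1781 ≈ 0.02246.
Coefficient of coincidence = 0.02246/0.03171 ≈ 0.71; interference = 1 − 0.71 = 0.29.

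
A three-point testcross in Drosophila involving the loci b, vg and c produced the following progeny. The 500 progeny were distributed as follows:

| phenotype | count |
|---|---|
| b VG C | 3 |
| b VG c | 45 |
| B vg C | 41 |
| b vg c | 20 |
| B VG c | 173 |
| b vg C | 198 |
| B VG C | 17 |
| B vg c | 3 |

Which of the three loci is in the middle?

The two most frequent reciprocal classes, B VG c and b vg C, are the parental types, so the F1 was B VG c / b vg C.
The two rarest classes, B vg c and b VG C, are the double crossovers. Comparing them with the parentals, only the vg allele has switched, so vg is the middle locus and the order is c – vg – b.

vg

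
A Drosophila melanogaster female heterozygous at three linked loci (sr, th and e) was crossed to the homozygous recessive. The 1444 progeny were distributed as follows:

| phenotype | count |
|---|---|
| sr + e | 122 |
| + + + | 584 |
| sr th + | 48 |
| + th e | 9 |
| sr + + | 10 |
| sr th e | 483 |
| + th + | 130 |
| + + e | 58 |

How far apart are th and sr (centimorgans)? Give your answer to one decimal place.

18.8 centimorgans

The two most frequent reciprocal classes, sr th e and + + +, are the parental types, so the F1 was sr th e / + + +.
The two rarest classes, + th e and sr + +, are the double crossovers. Comparing them with the parentals, only the sr allele has switched, so sr is the middle locus and the order is e – sr – th.
Crossovers in the sr–th interval produce the single-crossover classes sr + e and + th + (122 + 130 = 252) plus the double crossovers (19).
RF(sr–th) = (252 + 19) / 1444 = 271/1444 = 0.1877 → 18.8 centimorgans.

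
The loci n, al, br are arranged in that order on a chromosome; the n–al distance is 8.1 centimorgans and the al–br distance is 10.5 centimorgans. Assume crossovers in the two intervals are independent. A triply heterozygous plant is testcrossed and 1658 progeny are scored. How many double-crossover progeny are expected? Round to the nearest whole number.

Map distances give recombination frequencies of 0.081 and 0.105 for the two intervals.
With no interference, expected double-crossover frequency = 0.081 × 0.105 = 0.00851.
Expected number = 0.00851 × 1658 = 14.10 ≈ 14.

14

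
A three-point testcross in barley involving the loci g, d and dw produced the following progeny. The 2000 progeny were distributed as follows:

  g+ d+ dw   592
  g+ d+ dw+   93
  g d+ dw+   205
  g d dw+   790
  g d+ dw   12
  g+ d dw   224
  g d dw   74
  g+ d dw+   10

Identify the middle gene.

g

The two most frequent reciprocal classes, g d dw+ and g+ d+ dw, are the parental types, so the F1 was g d dw+ / g+ d+ dw.
The two rarest classes, g+ d dw+ and g d+ dw, are the double crossovers. Comparing them with the parentals, only the g allele has switched, so g is the middle locus and the order is dw – g – d.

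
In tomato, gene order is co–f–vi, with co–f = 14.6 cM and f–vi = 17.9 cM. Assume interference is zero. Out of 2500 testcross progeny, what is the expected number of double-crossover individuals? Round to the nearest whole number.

65

Map distances give recombination frequencies of 0.146 and 0.179 for the two intervals.
With no interference, expected double-crossover frequency = 0.146 × 0.179 = 0.02613.
Expected number = 0.02613 × 2500 = 65.33 ≈ 65.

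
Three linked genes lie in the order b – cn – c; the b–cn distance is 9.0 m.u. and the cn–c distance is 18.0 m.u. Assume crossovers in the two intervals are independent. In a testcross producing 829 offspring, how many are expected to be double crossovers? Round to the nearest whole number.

13

Map distances give recombination frequencies of 0.090 and 0.180 for the two intervals.
With no interference, expected double-crossover frequency = 0.090 × 0.180 = 0.01620.
Expected number = 0.01620 × 829 = 13.43 ≈ 13.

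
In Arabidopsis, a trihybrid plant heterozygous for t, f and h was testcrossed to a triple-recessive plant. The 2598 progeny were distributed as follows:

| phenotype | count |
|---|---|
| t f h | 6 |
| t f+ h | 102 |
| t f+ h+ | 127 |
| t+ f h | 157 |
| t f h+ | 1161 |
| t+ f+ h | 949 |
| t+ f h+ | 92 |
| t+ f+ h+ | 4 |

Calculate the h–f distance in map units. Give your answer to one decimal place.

The two most frequent reciprocal classes, t+ f+ h and t f h+, are the parental types, so the F1 was t+ f+ h / t f h+.
The two rarest classes, t+ f+ h+ and t f h, are the double crossovers. Comparing them with the parentals, only the h allele has switched, so h is the middle locus and the order is t – h – f.
Crossovers in the h–f interval produce the single-crossover classes t+ f h and t f+ h+ (157 + 127 = 284) plus the double crossovers (10).
RF(h–f) = (284 + 10) / 2598 = 294/2598 = 0.1132 → 11.3 map units.

11.3 map units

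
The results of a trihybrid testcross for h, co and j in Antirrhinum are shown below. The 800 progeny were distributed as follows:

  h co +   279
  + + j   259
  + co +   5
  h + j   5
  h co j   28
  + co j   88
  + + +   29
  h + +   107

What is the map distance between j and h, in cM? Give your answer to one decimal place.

8.4 cM

The two most frequent reciprocal classes, + + j and h co +, are the parental types, so the F1 was + + j / h co +.
The two rarest classes, h + j and + co +, are the double crossovers. Comparing them with the parentals, only the h allele has switched, so h is the middle locus and the order is j – h – co.
Crossovers in the j–h interval produce the single-crossover classes + + + and h co j (29 + 28 = 57) plus the double crossovers (10).
RF(j–h) = (57 + 10) / 800 = 67/800 = 0.0838 → 8.4 cM.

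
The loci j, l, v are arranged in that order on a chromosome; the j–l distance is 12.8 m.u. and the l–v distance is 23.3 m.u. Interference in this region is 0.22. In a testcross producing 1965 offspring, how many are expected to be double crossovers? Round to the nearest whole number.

Map distances give recombination frequencies of 0.128 and 0.233 for the two intervals.
With interference 0.22 (so coincidence = 0.78), expected double-crossover frequency = 0.128 × 0.233 × 0.78 = 0.02326.
Expected number = 0.02326 × 1965 = 45.71 ≈ 46.

46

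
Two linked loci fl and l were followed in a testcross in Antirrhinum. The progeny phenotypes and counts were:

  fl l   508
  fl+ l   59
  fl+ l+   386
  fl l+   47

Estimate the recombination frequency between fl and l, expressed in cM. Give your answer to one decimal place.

10.6 cM

The two most frequent classes, fl+ l+ (386) and fl l (508), are the parental types, so the F1 was fl+ l+ / fl l.
The recombinant classes are fl+ l and fl l+: 59 + 47 = 106.
Recombination frequency = 106/1000 = 0.1060 ≈ 10.6%, i.e. 10.6 cM.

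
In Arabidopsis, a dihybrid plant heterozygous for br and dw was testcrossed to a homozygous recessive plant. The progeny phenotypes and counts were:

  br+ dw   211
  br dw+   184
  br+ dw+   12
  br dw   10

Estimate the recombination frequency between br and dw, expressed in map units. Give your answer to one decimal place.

5.3 map units

The two most frequent classes, br+ dw (211) and br dw+ (184), are the parental types, so the F1 was br+ dw / br dw+.
The recombinant classes are br+ dw+ and br dw: 12 + 10 = 22.
Recombination frequency = 22/417 = 0.0528 ≈ 5.3%, i.e. 5.3 map units.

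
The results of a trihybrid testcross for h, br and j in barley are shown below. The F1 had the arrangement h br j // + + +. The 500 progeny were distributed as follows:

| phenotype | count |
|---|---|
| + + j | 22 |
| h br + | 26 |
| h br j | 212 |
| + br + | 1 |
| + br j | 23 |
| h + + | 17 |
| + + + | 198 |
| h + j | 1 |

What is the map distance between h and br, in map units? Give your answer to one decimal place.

8.4 map units

The two rarest classes, h + j and + br +, are the double crossovers. Comparing them with the parentals, only the br allele has switched, so br is the middle locus and the order is j – br – h.
Crossovers in the br–h interval produce the single-crossover classes + br j and h + + (23 + 17 = 40) plus the double crossovers (2).
RF(br–h) = (40 + 2) / 500 = 42/500 = 0.0840 → 8.4 map units.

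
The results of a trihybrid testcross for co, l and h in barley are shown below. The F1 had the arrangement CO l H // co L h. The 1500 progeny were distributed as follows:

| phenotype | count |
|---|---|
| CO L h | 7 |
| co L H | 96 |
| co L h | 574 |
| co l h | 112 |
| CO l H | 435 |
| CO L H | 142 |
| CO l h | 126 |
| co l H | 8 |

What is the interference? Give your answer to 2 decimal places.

0.65

The two rarest classes, co l H and CO L h, are the double crossovers. Comparing them with the parentals, only the co allele has switched, so co is the middle locus and the order is h – co – l.
h–co: (222 + 15)/1500 = 0.1580; co–l: (254 + 15)/1500 = 0.1793.
Expected DCO frequency = 0.1580 × 0.1793 ≈ 0.02833; observed = 15/1500 ≈ 0.01000.
Coefficient of coincidence = 0.01000/0.02833 ≈ 0.35; interference = 1 − 0.35 = 0.65.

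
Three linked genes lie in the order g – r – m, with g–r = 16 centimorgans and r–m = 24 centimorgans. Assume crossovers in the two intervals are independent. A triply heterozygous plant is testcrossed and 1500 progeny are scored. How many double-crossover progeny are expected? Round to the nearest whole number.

58

Map distances give recombination frequencies of 0.160 and 0.240 for the two intervals.
With no interference, expected double-crossover frequency = 0.160 × 0.240 = 0.03840.
Expected number = 0.03840 × 1500 = 57.60 ≈ 58.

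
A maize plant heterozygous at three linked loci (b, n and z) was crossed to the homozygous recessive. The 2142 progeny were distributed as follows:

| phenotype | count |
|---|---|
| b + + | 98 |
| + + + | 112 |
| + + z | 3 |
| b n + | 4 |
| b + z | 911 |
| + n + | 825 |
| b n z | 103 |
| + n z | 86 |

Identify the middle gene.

The two most frequent reciprocal classes, + n + and b + z, are the parental types, so the F1 was + n + / b + z.
The two rarest classes, b n + and + + z, are the double crossovers. Comparing them with the parentals, only the b allele has switched, so b is the middle locus and the order is z – b – n.

b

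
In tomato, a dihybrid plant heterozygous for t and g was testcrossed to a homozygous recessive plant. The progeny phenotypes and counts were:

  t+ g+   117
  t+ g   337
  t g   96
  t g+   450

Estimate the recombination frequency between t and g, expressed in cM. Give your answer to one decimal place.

21.3 cM

The two most frequent classes, t+ g (337) and t g+ (450), are the parental types, so the F1 was t+ g / t g+.
The recombinant classes are t+ g+ and t g: 117 + 96 = 213.
Recombination frequency = 213/1000 = 0.2130 ≈ 21.3%, i.e. 21.3 cM.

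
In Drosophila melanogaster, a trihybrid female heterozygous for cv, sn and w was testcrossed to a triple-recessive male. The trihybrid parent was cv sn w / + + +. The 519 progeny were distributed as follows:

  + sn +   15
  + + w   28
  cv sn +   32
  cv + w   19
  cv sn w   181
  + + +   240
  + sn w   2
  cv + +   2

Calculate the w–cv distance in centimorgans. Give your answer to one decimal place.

12.3 centimorgans

The two rarest classes, + sn w and cv + +, are the double crossovers. Comparing them with the parentals, only the cv allele has switched, so cv is the middle locus and the order is w – cv – sn.
Crossovers in the w–cv interval produce the single-crossover classes cv sn + and + + w (32 + 28 = 60) plus the double crossovers (4).
RF(w–cv) = (60 + 4) / 519 = 64/519 = 0.1233 → 12.3 centimorgans.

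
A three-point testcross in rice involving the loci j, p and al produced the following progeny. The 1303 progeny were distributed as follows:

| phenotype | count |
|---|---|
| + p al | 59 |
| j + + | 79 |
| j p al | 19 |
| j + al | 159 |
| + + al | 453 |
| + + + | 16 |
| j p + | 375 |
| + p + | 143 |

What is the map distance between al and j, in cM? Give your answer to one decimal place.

25.9 cM

The two most frequent reciprocal classes, j p + and + + al, are the parental types, so the F1 was j p + / + + al.
The two rarest classes, j p al and + + +, are the double crossovers. Comparing them with the parentals, only the al allele has switched, so al is the middle locus and the order is p – al – j.
Crossovers in the al–j interval produce the single-crossover classes + p + and j + al (143 + 159 = 302) plus the double crossovers (35).
RF(al–j) = (302 + 35) / 1303 = 337/1303 = 0.2586 → 25.9 cM.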